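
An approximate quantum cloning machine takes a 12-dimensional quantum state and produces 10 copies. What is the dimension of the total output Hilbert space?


Output space = H^(tensor 10) where dim(H) = 12
dim = 12^10
= 144 (after 2 factors)
= 1728 (after 3 factors)
= 20736 (after 4 factors)
= 248832 (after 5 factors)
= 2985984 (after 6 factors)
= 35831808 (after 7 factors)
= 429981696 (after 8 factors)
= 5159780352 (after 9 factors)
= 61917364224 (after 10 factors)
= 61917364224

61917364224


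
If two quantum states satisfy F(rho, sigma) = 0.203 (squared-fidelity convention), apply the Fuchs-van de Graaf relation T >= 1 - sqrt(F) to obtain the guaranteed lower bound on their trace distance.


Fuchs-van de Graaf (squared-fidelity convention): 1 - sqrt(F) <= T <= sqrt(1 - F).
Lower bound: T >= 1 - sqrt(F)
sqrt(F) = sqrt(0.203) = 0.4506
T >= 1 - 0.4506
T >= 0.5494

0.5494


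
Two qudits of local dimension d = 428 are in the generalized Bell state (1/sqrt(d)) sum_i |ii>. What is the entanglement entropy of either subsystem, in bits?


For a maximally entangled state in d x d:
S = log2(d) = log2(428)
= 8.7415

8.7415


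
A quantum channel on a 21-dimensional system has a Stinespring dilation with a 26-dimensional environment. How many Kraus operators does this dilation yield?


Tracing out the environment in an orthonormal basis {|i>_E} gives Kraus operators K_i = <i|_E U |0>_E.
Number of Kraus operators = dim(H_env) = d_env
= 26

26


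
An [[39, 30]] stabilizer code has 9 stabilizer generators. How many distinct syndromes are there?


Each stabilizer generator gives a binary (+1 or -1) measurement outcome.
With 9 independent generators:
Total syndromes = 2^9
= 512

512


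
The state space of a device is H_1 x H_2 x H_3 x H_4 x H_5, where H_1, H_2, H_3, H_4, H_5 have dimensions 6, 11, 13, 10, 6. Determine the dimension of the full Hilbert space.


dim(H_1 x H_2 x H_3 x H_4 x H_5) = 6 * 11 * 13 * 10 * 6
= 66 * 13 * 10 * 6
= 858 * 10 * 6
= 8580 * 6
= 51480

51480


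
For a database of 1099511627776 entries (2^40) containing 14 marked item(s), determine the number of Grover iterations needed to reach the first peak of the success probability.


After j Grover iterations the success probability is P(j) = sin^2((2j+1)*theta), where sin(theta) = sqrt(k/N).
N = 2^40 = 1099511627776, k = 14
sin(theta) = sqrt(k/N) = 3.568322551e-06
theta = arcsin(sqrt(k/N)) = 3.568322551e-06 rad
P(j) reaches its first maximum when (2j+1)*theta is as close as possible to pi/2, i.e. j = round(pi/(4*theta) - 1/2).
pi/(4*theta) - 1/2 = 220102.4061
(For comparison, the common estimate pi/4 * sqrt(N/k) = 220102.9061; the exact maximiser is used here.)
Optimal iterations = 220102

220102


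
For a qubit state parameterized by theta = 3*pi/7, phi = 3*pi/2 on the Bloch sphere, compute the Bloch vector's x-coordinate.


theta = 1.3464, phi = 4.7124
r_x = sin(theta)*cos(phi) = 0.9749 * 0.0000
r_x = 0.0000

0.0000


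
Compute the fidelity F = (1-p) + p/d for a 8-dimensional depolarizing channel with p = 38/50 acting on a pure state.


F = (1-p) + p/d
= (1 - 0.7600) + 0.7600/8
= 0.2400 + 0.0950
= 0.3350

0.3350


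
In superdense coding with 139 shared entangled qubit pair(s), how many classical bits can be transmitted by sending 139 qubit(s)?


Superdense coding allows 2 classical bits per shared entangled pair.
139 pair(s) -> 2 * 139 = 278 classical bits

278


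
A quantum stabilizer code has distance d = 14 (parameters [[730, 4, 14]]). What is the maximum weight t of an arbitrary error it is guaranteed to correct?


Code parameters: [[730, 4, 14]], distance d = 14.
Number of correctable errors = floor((d-1)/2)
= floor((14 - 1)/2)
= floor(13/2)
= 6

6


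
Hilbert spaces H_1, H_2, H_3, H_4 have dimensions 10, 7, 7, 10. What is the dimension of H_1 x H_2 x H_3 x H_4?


dim(H_1 x H_2 x H_3 x H_4) = 10 * 7 * 7 * 10
= 70 * 7 * 10
= 490 * 10
= 4900

4900


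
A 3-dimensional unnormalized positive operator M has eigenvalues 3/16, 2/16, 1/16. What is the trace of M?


tr(M) = sum of eigenvalues
= 3/16 + 2/16 + 1/16
= 6/16
= 0.3750

0.3750


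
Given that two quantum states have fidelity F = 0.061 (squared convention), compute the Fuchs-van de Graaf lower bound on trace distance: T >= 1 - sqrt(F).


Fuchs-van de Graaf (squared-fidelity convention): 1 - sqrt(F) <= T <= sqrt(1 - F).
Lower bound: T >= 1 - sqrt(F)
sqrt(F) = sqrt(0.061) = 0.2470
T >= 1 - 0.2470
T >= 0.7530

0.7530


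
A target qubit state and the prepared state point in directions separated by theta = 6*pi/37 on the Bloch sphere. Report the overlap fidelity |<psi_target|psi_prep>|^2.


For states separated by angle theta on Bloch sphere:
F = cos^2(theta/2)
theta = 6*pi/37 = 0.5094
theta/2 = 0.2547
cos(theta/2) = 0.9677
F = 0.9365

0.9365


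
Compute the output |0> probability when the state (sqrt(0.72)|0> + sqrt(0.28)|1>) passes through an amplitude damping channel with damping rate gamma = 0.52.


For amplitude damping with parameter gamma on state sqrt(a)|0> + sqrt(b)|1>:
alpha^2 = 0.72, beta^2 = 0.28
P(|0>) = alpha^2 + gamma * beta^2
= 0.72 + 0.52 * 0.28
= 0.72 + 0.1456
= 0.8656

0.8656


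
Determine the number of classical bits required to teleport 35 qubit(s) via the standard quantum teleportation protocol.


Quantum teleportation requires 2 classical bits per qubit teleported.
35 qubit(s) -> 2 * 35 = 70 classical bits

70


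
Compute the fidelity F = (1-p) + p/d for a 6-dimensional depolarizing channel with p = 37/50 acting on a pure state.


F = (1-p) + p/d
= (1 - 0.7400) + 0.7400/6
= 0.2600 + 0.1233
= 0.3833

0.3833


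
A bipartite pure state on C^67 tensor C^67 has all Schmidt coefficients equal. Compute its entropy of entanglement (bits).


For a maximally entangled state in d x d:
S = log2(d) = log2(67)
= 6.0661

6.0661


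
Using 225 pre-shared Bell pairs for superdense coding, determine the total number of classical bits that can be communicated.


Superdense coding allows 2 classical bits per shared entangled pair.
225 pair(s) -> 2 * 225 = 450 classical bits

450


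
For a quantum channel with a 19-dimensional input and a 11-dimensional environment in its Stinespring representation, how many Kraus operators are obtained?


Tracing out the environment in an orthonormal basis {|i>_E} gives Kraus operators K_i = <i|_E U |0>_E.
Number of Kraus operators = dim(H_env) = d_env
= 11

11


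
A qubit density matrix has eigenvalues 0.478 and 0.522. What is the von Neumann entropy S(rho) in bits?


S = -p*log2(p) - (1-p)*log2(1-p)
p = 0.4780, 1-p = 0.5220
= -0.4780 * log2(0.4780) - 0.5220 * log2(0.5220)
= -(-0.5090) - (-0.4896)
= 0.9986

0.9986


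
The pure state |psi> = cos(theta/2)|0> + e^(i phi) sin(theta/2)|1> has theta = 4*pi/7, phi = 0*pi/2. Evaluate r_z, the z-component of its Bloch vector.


theta = 1.7952, phi = 0.0000
r_z = cos(theta) = -0.2225

-0.2225


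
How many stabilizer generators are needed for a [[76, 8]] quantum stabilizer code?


For an [[n,k]] stabilizer code:
Number of stabilizer generators = n - k
= 76 - 8
= 68

68


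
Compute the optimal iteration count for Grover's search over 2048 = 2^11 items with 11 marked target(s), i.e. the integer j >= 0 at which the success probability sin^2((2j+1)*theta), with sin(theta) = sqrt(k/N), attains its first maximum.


After j Grover iterations the success probability is P(j) = sin^2((2j+1)*theta), where sin(theta) = sqrt(k/N).
N = 2^11 = 2048, k = 11
sin(theta) = sqrt(k/N) = 0.07328774625
theta = arcsin(sqrt(k/N)) = 0.07335351122 rad
P(j) reaches its first maximum when (2j+1)*theta is as close as possible to pi/2, i.e. j = round(pi/(4*theta) - 1/2).
pi/(4*theta) - 1/2 = 10.2070
(For comparison, the common estimate pi/4 * sqrt(N/k) = 10.7166; the exact maximiser is used here.)
Optimal iterations = 10

10


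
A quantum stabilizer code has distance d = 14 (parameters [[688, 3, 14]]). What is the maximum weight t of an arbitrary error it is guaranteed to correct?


Code parameters: [[688, 3, 14]], distance d = 14.
Number of correctable errors = floor((d-1)/2)
= floor((14 - 1)/2)
= floor(13/2)
= 6

6


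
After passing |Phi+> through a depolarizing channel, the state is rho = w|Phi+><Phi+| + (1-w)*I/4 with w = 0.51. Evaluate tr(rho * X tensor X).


|Phi+> = (|00> + |11>)/sqrt(2)
For the pure Bell state, <X_A X_B> = +1 (Bell-state Pauli correlator).
The maximally-mixed part I/4 has tr(I/4 * P tensor P) = 0 for any traceless Pauli P.
So <X_A X_B>_rho = w * (+1) + (1 - w) * 0
= 0.51 * (+1)
= 0.5100

0.5100


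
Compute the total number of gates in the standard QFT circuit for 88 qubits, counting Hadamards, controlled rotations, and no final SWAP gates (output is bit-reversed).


Hadamard gates: 88
Controlled rotations: n*(n-1)/2 = 88*87/2 = 3828
SWAP gates: 0 (omitted)
Total = 88 + 3828
= 3916

3916


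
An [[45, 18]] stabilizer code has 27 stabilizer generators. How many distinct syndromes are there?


Each stabilizer generator gives a binary (+1 or -1) measurement outcome.
With 27 independent generators:
Total syndromes = 2^27
= 134217728

134217728


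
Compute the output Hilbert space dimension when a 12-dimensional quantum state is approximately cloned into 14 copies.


Output space = H^(tensor 14) where dim(H) = 12
dim = 12^14
= 144 (after 2 factors)
= 1728 (after 3 factors)
= 20736 (after 4 factors)
= 248832 (after 5 factors)
= 2985984 (after 6 factors)
= 35831808 (after 7 factors)
= 429981696 (after 8 factors)
= 5159780352 (after 9 factors)
= 61917364224 (after 10 factors)
= 743008370688 (after 11 factors)
= 8916100448256 (after 12 factors)
= 106993205379072 (after 13 factors)
= 1283918464548864 (after 14 factors)
= 1283918464548864

1283918464548864


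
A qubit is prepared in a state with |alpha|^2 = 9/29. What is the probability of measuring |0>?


|alpha|^2 = 9/29 = 0.3103
|beta|^2 = 1 - 9/29 = 20/29 = 0.6897
P(|0>) = |alpha|^2 = 0.3103

0.3103


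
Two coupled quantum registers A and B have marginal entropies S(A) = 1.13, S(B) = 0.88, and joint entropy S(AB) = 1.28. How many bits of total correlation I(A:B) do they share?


I(A:B) = S(A) + S(B) - S(AB)
= 1.13 + 0.88 - 1.28
= 0.7300

0.7300


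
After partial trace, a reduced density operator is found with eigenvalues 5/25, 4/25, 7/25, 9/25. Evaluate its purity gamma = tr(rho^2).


tr(rho^2) = sum of eigenvalues squared
= (5/25)^2 + (4/25)^2 + (7/25)^2 + (9/25)^2
= (25 + 16 + 49 + 81) / 625
= 171/625
= 0.2736

0.2736


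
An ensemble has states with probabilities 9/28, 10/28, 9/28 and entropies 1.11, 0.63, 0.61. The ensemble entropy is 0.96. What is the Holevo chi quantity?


chi = S(rho) - sum_i p_i * S(rho_i)
Weighted entropy = 9/28 * 1.11 + 10/28 * 0.63 + 9/28 * 0.61
= 0.7779
chi = 0.96 - 0.7779
= 0.1821

0.1821


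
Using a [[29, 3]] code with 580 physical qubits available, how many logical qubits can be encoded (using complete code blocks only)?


Each code block uses 29 physical qubits for 3 logical qubit(s).
Number of complete blocks = floor(580 / 29) = 20
Logical qubits = 20 * 3
= 60

60


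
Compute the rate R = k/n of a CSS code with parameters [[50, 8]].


Code rate R = k/n
= 8/50
= 0.1600

0.1600


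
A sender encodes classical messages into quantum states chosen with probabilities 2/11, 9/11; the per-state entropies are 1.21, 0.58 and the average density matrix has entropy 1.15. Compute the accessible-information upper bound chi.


chi = S(rho) - sum_i p_i * S(rho_i)
Weighted entropy = 2/11 * 1.21 + 9/11 * 0.58
= 0.6945
chi = 1.15 - 0.6945
= 0.4555

0.4555


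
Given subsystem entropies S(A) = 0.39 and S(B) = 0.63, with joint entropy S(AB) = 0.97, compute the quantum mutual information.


I(A:B) = S(A) + S(B) - S(AB)
= 0.39 + 0.63 - 0.97
= 0.0500

0.0500


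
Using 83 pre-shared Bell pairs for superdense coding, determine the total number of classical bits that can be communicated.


Superdense coding allows 2 classical bits per shared entangled pair.
83 pair(s) -> 2 * 83 = 166 classical bits

166


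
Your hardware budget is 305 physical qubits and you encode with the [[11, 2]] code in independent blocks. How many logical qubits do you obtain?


Each code block uses 11 physical qubits for 2 logical qubit(s).
Number of complete blocks = floor(305 / 11) = 27
Logical qubits = 27 * 2
= 54

54


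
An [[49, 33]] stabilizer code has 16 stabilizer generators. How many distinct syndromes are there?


Each stabilizer generator gives a binary (+1 or -1) measurement outcome.
With 16 independent generators:
Total syndromes = 2^16
= 65536

65536


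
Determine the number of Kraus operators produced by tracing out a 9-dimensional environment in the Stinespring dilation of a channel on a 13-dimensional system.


Tracing out the environment in an orthonormal basis {|i>_E} gives Kraus operators K_i = <i|_E U |0>_E.
Number of Kraus operators = dim(H_env) = d_env
= 9

9


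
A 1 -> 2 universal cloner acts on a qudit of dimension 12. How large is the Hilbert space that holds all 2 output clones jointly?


Output space = H^(tensor 2) where dim(H) = 12
dim = 12^2
= 144

144


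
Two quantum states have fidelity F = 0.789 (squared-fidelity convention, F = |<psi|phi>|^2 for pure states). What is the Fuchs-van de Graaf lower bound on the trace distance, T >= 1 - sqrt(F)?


Fuchs-van de Graaf (squared-fidelity convention): 1 - sqrt(F) <= T <= sqrt(1 - F).
Lower bound: T >= 1 - sqrt(F)
sqrt(F) = sqrt(0.789) = 0.8883
T >= 1 - 0.8883
T >= 0.1117

0.1117


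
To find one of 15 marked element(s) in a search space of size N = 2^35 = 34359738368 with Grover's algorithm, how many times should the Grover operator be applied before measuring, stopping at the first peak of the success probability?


After j Grover iterations the success probability is P(j) = sin^2((2j+1)*theta), where sin(theta) = sqrt(k/N).
N = 2^35 = 34359738368, k = 15
sin(theta) = sqrt(k/N) = 2.089395742e-05
theta = arcsin(sqrt(k/N)) = 2.089395743e-05 rad
P(j) reaches its first maximum when (2j+1)*theta is as close as possible to pi/2, i.e. j = round(pi/(4*theta) - 1/2).
pi/(4*theta) - 1/2 = 37589.2274
(For comparison, the common estimate pi/4 * sqrt(N/k) = 37589.7274; the exact maximiser is used here.)
Optimal iterations = 37589

37589


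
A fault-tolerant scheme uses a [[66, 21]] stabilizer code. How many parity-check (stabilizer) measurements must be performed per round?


For an [[n,k]] stabilizer code:
Number of stabilizer generators = n - k
= 66 - 21
= 45

45


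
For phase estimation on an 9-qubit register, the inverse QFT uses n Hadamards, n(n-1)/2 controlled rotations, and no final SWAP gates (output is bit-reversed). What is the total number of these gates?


Hadamard gates: 9
Controlled rotations: n*(n-1)/2 = 9*8/2 = 36
SWAP gates: 0 (omitted)
Total = 9 + 36
= 45

45


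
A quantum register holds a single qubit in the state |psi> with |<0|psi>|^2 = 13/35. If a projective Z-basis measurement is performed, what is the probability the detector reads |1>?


|alpha|^2 = 13/35 = 0.3714
|beta|^2 = 1 - 13/35 = 22/35 = 0.6286
P(|1>) = |beta|^2 = 0.6286

0.6286


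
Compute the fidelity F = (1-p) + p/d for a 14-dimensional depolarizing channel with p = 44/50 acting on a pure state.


F = (1-p) + p/d
= (1 - 0.8800) + 0.8800/14
= 0.1200 + 0.0629
= 0.1829

0.1829


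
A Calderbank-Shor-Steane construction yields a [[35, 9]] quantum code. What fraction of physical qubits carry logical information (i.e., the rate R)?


Code rate R = k/n
= 9/35
= 0.2571

0.2571


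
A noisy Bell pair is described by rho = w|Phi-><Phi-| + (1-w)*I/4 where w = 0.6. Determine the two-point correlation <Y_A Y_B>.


|Phi-> = (|00> - |11>)/sqrt(2)
For the pure Bell state, <Y_A Y_B> = +1 (Bell-state Pauli correlator).
The maximally-mixed part I/4 has tr(I/4 * P tensor P) = 0 for any traceless Pauli P.
So <Y_A Y_B>_rho = w * (+1) + (1 - w) * 0
= 0.6 * (+1)
= 0.6000

0.6000


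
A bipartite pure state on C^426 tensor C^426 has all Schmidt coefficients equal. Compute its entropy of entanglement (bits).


For a maximally entangled state in d x d:
S = log2(d) = log2(426)
= 8.7347

8.7347


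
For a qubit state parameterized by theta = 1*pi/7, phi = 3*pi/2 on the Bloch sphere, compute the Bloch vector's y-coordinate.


theta = 0.4488, phi = 4.7124
r_y = sin(theta)*sin(phi) = 0.4339 * -1.0000
r_y = -0.4339

-0.4339


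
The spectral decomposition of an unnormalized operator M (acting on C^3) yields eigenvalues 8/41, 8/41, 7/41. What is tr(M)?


tr(M) = sum of eigenvalues
= 8/41 + 8/41 + 7/41
= 23/41
= 0.5610

0.5610


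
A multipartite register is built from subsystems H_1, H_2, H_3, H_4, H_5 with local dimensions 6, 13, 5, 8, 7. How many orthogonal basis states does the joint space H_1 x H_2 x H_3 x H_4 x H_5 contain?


dim(H_1 x H_2 x H_3 x H_4 x H_5) = 6 * 13 * 5 * 8 * 7
= 78 * 5 * 8 * 7
= 390 * 8 * 7
= 3120 * 7
= 21840

21840


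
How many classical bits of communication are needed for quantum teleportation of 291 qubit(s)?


Quantum teleportation requires 2 classical bits per qubit teleported.
291 qubit(s) -> 2 * 291 = 582 classical bits

582


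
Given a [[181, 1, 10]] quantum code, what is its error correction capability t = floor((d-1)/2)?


Code parameters: [[181, 1, 10]], distance d = 10.
Number of correctable errors = floor((d-1)/2)
= floor((10 - 1)/2)
= floor(9/2)
= 4

4


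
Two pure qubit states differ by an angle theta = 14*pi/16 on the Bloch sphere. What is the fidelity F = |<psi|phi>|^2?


For states separated by angle theta on Bloch sphere:
F = cos^2(theta/2)
theta = 14*pi/16 = 2.7489
theta/2 = 1.3744
cos(theta/2) = 0.1951
F = 0.0381

0.0381


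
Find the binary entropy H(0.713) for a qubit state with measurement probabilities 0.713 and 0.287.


S = -p*log2(p) - (1-p)*log2(1-p)
p = 0.7130, 1-p = 0.2870
= -0.7130 * log2(0.7130) - 0.2870 * log2(0.2870)
= -(-0.3480) - (-0.5169)
= 0.8648

0.8648


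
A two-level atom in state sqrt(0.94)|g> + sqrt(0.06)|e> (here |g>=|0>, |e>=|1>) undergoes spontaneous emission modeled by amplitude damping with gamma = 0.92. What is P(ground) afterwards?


For amplitude damping with parameter gamma on state sqrt(a)|0> + sqrt(b)|1>:
alpha^2 = 0.94, beta^2 = 0.06
P(|0>) = alpha^2 + gamma * beta^2
= 0.94 + 0.92 * 0.06
= 0.94 + 0.0552
= 0.9952

0.9952


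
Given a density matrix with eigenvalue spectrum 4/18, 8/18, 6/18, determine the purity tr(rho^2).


tr(rho^2) = sum of eigenvalues squared
= (4/18)^2 + (8/18)^2 + (6/18)^2
= (16 + 64 + 36) / 324
= 116/324
= 0.3580

0.3580


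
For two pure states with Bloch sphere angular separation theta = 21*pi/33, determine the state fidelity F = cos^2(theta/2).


For states separated by angle theta on Bloch sphere:
F = cos^2(theta/2)
theta = 21*pi/33 = 1.9992
theta/2 = 0.9996
cos(theta/2) = 0.5406
F = 0.2923

0.2923


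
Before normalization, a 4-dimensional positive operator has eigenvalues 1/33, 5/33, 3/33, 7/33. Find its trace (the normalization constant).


tr(M) = sum of eigenvalues
= 1/33 + 5/33 + 3/33 + 7/33
= 16/33
= 0.4848

0.4848


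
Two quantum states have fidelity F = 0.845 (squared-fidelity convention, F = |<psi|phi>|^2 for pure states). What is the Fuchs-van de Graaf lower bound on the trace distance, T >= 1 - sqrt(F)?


Fuchs-van de Graaf (squared-fidelity convention): 1 - sqrt(F) <= T <= sqrt(1 - F).
Lower bound: T >= 1 - sqrt(F)
sqrt(F) = sqrt(0.845) = 0.9192
T >= 1 - 0.9192
T >= 0.0808

0.0808


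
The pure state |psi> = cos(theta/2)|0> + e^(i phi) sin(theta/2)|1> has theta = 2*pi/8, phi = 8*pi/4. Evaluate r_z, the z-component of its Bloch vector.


theta = 0.7854, phi = 6.2832
r_z = cos(theta) = 0.7071

0.7071


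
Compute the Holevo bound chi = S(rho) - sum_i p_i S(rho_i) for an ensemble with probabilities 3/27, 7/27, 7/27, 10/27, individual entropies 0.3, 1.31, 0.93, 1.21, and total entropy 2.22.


chi = S(rho) - sum_i p_i * S(rho_i)
Weighted entropy = 3/27 * 0.3 + 7/27 * 1.31 + 7/27 * 0.93 + 10/27 * 1.21
= 1.0622
chi = 2.22 - 1.0622
= 1.1578

1.1578


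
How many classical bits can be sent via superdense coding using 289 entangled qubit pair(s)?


Superdense coding allows 2 classical bits per shared entangled pair.
289 pair(s) -> 2 * 289 = 578 classical bits

578


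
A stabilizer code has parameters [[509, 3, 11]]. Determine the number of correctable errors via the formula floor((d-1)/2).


Code parameters: [[509, 3, 11]], distance d = 11.
Number of correctable errors = floor((d-1)/2)
= floor((11 - 1)/2)
= floor(10/2)
= 5

5


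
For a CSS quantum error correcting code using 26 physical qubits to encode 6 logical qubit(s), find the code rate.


Code rate R = k/n
= 6/26
= 0.2308

0.2308


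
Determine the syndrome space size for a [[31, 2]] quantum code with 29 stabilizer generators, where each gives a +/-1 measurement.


Each stabilizer generator gives a binary (+1 or -1) measurement outcome.
With 29 independent generators:
Total syndromes = 2^29
= 536870912

536870912


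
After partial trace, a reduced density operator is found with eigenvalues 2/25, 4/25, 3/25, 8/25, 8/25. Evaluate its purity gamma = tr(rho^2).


tr(rho^2) = sum of eigenvalues squared
= (2/25)^2 + (4/25)^2 + (3/25)^2 + (8/25)^2 + (8/25)^2
= (4 + 16 + 9 + 64 + 64) / 625
= 157/625
= 0.2512

0.2512


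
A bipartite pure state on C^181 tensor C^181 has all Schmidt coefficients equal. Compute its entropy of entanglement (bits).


For a maximally entangled state in d x d:
S = log2(d) = log2(181)
= 7.4998

7.4998


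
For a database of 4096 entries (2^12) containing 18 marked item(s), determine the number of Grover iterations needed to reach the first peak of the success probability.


After j Grover iterations the success probability is P(j) = sin^2((2j+1)*theta), where sin(theta) = sqrt(k/N).
N = 2^12 = 4096, k = 18
sin(theta) = sqrt(k/N) = 0.06629126074
theta = arcsin(sqrt(k/N)) = 0.06633991017 rad
P(j) reaches its first maximum when (2j+1)*theta is as close as possible to pi/2, i.e. j = round(pi/(4*theta) - 1/2).
pi/(4*theta) - 1/2 = 11.3390
(For comparison, the common estimate pi/4 * sqrt(N/k) = 11.8477; the exact maximiser is used here.)
Optimal iterations = 11

11


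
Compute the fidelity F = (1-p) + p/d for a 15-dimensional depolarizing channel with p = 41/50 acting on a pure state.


F = (1-p) + p/d
= (1 - 0.8200) + 0.8200/15
= 0.1800 + 0.0547
= 0.2347

0.2347


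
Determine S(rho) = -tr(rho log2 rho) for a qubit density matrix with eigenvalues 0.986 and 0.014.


S = -p*log2(p) - (1-p)*log2(1-p)
p = 0.9860, 1-p = 0.0140
= -0.9860 * log2(0.9860) - 0.0140 * log2(0.0140)
= -(-0.0201) - (-0.0862)
= 0.1063

0.1063


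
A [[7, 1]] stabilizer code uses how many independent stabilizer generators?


For an [[n,k]] stabilizer code:
Number of stabilizer generators = n - k
= 7 - 1
= 6

6


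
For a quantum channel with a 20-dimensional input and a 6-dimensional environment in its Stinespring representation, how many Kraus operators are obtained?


Tracing out the environment in an orthonormal basis {|i>_E} gives Kraus operators K_i = <i|_E U |0>_E.
Number of Kraus operators = dim(H_env) = d_env
= 6

6


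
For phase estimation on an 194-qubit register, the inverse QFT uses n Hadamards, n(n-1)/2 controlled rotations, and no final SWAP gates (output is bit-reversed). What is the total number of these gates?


Hadamard gates: 194
Controlled rotations: n*(n-1)/2 = 194*193/2 = 18721
SWAP gates: 0 (omitted)
Total = 194 + 18721
= 18915

18915


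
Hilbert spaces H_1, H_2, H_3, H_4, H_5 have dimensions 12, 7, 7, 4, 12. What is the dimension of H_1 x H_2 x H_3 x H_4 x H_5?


dim(H_1 x H_2 x H_3 x H_4 x H_5) = 12 * 7 * 7 * 4 * 12
= 84 * 7 * 4 * 12
= 588 * 4 * 12
= 2352 * 12
= 28224

28224


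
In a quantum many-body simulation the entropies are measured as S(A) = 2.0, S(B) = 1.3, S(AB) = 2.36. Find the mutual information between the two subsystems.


I(A:B) = S(A) + S(B) - S(AB)
= 2.0 + 1.3 - 2.36
= 0.9400

0.9400


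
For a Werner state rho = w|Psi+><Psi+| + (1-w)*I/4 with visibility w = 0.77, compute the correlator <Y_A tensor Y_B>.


|Psi+> = (|01> + |10>)/sqrt(2)
For the pure Bell state, <Y_A Y_B> = +1 (Bell-state Pauli correlator).
The maximally-mixed part I/4 has tr(I/4 * P tensor P) = 0 for any traceless Pauli P.
So <Y_A Y_B>_rho = w * (+1) + (1 - w) * 0
= 0.77 * (+1)
= 0.7700

0.7700


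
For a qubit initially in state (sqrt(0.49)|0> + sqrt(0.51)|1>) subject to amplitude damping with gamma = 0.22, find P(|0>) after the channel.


For amplitude damping with parameter gamma on state sqrt(a)|0> + sqrt(b)|1>:
alpha^2 = 0.49, beta^2 = 0.51
P(|0>) = alpha^2 + gamma * beta^2
= 0.49 + 0.22 * 0.51
= 0.49 + 0.1122
= 0.6022

0.6022


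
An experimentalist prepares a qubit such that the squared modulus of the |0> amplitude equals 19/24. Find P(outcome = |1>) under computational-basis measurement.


|alpha|^2 = 19/24 = 0.7917
|beta|^2 = 1 - 19/24 = 5/24 = 0.2083
P(|1>) = |beta|^2 = 0.2083

0.2083


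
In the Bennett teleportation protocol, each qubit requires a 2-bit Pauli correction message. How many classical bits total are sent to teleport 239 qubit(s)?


Quantum teleportation requires 2 classical bits per qubit teleported.
239 qubit(s) -> 2 * 239 = 478 classical bits

478


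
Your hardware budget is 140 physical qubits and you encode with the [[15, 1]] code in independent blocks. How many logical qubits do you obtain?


Each code block uses 15 physical qubits for 1 logical qubit(s).
Number of complete blocks = floor(140 / 15) = 9
Logical qubits = 9 * 1
= 9

9


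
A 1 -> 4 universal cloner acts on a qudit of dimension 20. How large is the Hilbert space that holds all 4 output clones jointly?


Output space = H^(tensor 4) where dim(H) = 20
dim = 20^4
= 400 (after 2 factors)
= 8000 (after 3 factors)
= 160000 (after 4 factors)
= 160000

160000


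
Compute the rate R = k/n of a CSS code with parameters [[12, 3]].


Code rate R = k/n
= 3/12
= 0.2500

0.2500


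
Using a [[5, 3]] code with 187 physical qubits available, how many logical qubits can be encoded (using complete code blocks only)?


Each code block uses 5 physical qubits for 3 logical qubit(s).
Number of complete blocks = floor(187 / 5) = 37
Logical qubits = 37 * 3
= 111

111


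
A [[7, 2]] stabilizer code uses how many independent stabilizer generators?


For an [[n,k]] stabilizer code:
Number of stabilizer generators = n - k
= 7 - 2
= 5

5


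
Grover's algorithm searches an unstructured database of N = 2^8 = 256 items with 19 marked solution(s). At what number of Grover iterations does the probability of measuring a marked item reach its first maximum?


After j Grover iterations the success probability is P(j) = sin^2((2j+1)*theta), where sin(theta) = sqrt(k/N).
N = 2^8 = 256, k = 19
sin(theta) = sqrt(k/N) = 0.272431184
theta = arcsin(sqrt(k/N)) = 0.2759188888 rad
P(j) reaches its first maximum when (2j+1)*theta is as close as possible to pi/2, i.e. j = round(pi/(4*theta) - 1/2).
pi/(4*theta) - 1/2 = 2.3465
(For comparison, the common estimate pi/4 * sqrt(N/k) = 2.8829; the exact maximiser is used here.)
Optimal iterations = 2

2


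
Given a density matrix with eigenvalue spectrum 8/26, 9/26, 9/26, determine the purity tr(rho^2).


tr(rho^2) = sum of eigenvalues squared
= (8/26)^2 + (9/26)^2 + (9/26)^2
= (64 + 81 + 81) / 676
= 226/676
= 0.3343

0.3343


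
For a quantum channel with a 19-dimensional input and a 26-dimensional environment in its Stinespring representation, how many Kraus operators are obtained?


Tracing out the environment in an orthonormal basis {|i>_E} gives Kraus operators K_i = <i|_E U |0>_E.
Number of Kraus operators = dim(H_env) = d_env
= 26

26


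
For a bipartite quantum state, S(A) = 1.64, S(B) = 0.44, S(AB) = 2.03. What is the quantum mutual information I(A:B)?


I(A:B) = S(A) + S(B) - S(AB)
= 1.64 + 0.44 - 2.03
= 0.0500

0.0500


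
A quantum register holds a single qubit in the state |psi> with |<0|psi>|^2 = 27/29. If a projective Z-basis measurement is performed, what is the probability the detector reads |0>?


|alpha|^2 = 27/29 = 0.9310
|beta|^2 = 1 - 27/29 = 2/29 = 0.0690
P(|0>) = |alpha|^2 = 0.9310

0.9310


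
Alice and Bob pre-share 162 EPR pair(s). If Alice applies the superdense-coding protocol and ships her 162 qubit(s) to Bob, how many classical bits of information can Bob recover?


Superdense coding allows 2 classical bits per shared entangled pair.
162 pair(s) -> 2 * 162 = 324 classical bits

324


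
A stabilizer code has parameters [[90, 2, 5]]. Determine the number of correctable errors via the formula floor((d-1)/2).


Code parameters: [[90, 2, 5]], distance d = 5.
Number of correctable errors = floor((d-1)/2)
= floor((5 - 1)/2)
= floor(4/2)
= 2

2


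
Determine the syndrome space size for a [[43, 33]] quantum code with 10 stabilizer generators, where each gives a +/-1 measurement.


Each stabilizer generator gives a binary (+1 or -1) measurement outcome.
With 10 independent generators:
Total syndromes = 2^10
= 1024

1024


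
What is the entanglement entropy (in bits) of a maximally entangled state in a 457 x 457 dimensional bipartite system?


For a maximally entangled state in d x d:
S = log2(d) = log2(457)
= 8.8361

8.8361


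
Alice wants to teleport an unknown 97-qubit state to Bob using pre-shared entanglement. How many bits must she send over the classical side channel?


Quantum teleportation requires 2 classical bits per qubit teleported.
97 qubit(s) -> 2 * 97 = 194 classical bits

194


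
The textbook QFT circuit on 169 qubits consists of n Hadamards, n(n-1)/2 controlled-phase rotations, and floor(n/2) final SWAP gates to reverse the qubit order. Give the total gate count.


Hadamard gates: 169
Controlled rotations: n*(n-1)/2 = 169*168/2 = 14196
SWAP gates: floor(n/2) = floor(169/2) = 84
Total = 169 + 14196 + 84
= 14449

14449


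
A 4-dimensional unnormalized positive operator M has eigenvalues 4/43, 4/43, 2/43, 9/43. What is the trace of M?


tr(M) = sum of eigenvalues
= 4/43 + 4/43 + 2/43 + 9/43
= 19/43
= 0.4419

0.4419


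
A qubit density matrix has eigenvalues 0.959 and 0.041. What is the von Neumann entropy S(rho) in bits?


S = -p*log2(p) - (1-p)*log2(1-p)
p = 0.9590, 1-p = 0.0410
= -0.9590 * log2(0.9590) - 0.0410 * log2(0.0410)
= -(-0.0579) - (-0.1889)
= 0.2469

0.2469


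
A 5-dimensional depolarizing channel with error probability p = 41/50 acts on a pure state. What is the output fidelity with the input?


F = (1-p) + p/d
= (1 - 0.8200) + 0.8200/5
= 0.1800 + 0.1640
= 0.3440

0.3440


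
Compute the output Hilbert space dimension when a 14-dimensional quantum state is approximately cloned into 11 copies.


Output space = H^(tensor 11) where dim(H) = 14
dim = 14^11
= 196 (after 2 factors)
= 2744 (after 3 factors)
= 38416 (after 4 factors)
= 537824 (after 5 factors)
= 7529536 (after 6 factors)
= 105413504 (after 7 factors)
= 1475789056 (after 8 factors)
= 20661046784 (after 9 factors)
= 289254654976 (after 10 factors)
= 4049565169664 (after 11 factors)
= 4049565169664

4049565169664


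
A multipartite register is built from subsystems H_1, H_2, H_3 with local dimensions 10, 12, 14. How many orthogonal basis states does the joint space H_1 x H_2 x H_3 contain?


dim(H_1 x H_2 x H_3) = 10 * 12 * 14
= 120 * 14
= 1680

1680


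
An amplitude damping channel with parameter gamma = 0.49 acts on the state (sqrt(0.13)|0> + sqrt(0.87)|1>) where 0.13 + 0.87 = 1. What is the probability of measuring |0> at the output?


For amplitude damping with parameter gamma on state sqrt(a)|0> + sqrt(b)|1>:
alpha^2 = 0.13, beta^2 = 0.87
P(|0>) = alpha^2 + gamma * beta^2
= 0.13 + 0.49 * 0.87
= 0.13 + 0.4263
= 0.5563

0.5563


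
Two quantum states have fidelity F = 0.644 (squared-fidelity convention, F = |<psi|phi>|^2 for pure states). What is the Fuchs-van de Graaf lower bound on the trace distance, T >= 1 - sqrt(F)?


Fuchs-van de Graaf (squared-fidelity convention): 1 - sqrt(F) <= T <= sqrt(1 - F).
Lower bound: T >= 1 - sqrt(F)
sqrt(F) = sqrt(0.644) = 0.8025
T >= 1 - 0.8025
T >= 0.1975

0.1975


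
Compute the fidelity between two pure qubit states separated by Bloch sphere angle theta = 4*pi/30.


For states separated by angle theta on Bloch sphere:
F = cos^2(theta/2)
theta = 4*pi/30 = 0.4189
theta/2 = 0.2094
cos(theta/2) = 0.9781
F = 0.9568

0.9568


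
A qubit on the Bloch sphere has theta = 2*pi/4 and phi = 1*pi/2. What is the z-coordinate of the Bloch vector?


theta = 1.5708, phi = 1.5708
r_z = cos(theta) = 0.0000

0.0000


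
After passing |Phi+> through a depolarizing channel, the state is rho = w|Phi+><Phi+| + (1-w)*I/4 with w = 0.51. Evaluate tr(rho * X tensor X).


|Phi+> = (|00> + |11>)/sqrt(2)
For the pure Bell state, <X_A X_B> = +1 (Bell-state Pauli correlator).
The maximally-mixed part I/4 has tr(I/4 * P tensor P) = 0 for any traceless Pauli P.
So <X_A X_B>_rho = w * (+1) + (1 - w) * 0
= 0.51 * (+1)
= 0.5100

0.5100


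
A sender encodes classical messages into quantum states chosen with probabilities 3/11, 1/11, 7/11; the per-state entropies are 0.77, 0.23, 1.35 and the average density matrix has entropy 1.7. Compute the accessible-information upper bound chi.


chi = S(rho) - sum_i p_i * S(rho_i)
Weighted entropy = 3/11 * 0.77 + 1/11 * 0.23 + 7/11 * 1.35
= 1.0900
chi = 1.7 - 1.0900
= 0.6100

0.6100


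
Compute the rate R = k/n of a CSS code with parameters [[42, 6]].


Code rate R = k/n
= 6/42
= 0.1429

0.1429


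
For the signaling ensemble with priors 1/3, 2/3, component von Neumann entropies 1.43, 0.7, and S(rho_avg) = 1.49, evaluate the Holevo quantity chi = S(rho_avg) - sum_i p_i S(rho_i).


chi = S(rho) - sum_i p_i * S(rho_i)
Weighted entropy = 1/3 * 1.43 + 2/3 * 0.7
= 0.9433
chi = 1.49 - 0.9433
= 0.5467

0.5467


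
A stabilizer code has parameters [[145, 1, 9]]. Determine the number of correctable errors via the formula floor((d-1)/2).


Code parameters: [[145, 1, 9]], distance d = 9.
Number of correctable errors = floor((d-1)/2)
= floor((9 - 1)/2)
= floor(8/2)
= 4

4


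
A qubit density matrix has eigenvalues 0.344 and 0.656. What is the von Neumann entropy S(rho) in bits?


S = -p*log2(p) - (1-p)*log2(1-p)
p = 0.3440, 1-p = 0.6560
= -0.3440 * log2(0.3440) - 0.6560 * log2(0.6560)
= -(-0.5296) - (-0.3990)
= 0.9286

0.9286


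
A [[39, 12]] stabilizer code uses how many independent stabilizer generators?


For an [[n,k]] stabilizer code:
Number of stabilizer generators = n - k
= 39 - 12
= 27

27


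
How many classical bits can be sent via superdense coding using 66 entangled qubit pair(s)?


Superdense coding allows 2 classical bits per shared entangled pair.
66 pair(s) -> 2 * 66 = 132 classical bits

132


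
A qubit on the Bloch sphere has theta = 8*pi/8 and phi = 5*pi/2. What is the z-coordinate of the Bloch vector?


theta = 3.1416, phi = 7.8540
r_z = cos(theta) = -1.0000

-1.0000


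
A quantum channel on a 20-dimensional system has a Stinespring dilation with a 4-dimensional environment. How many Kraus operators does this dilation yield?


Tracing out the environment in an orthonormal basis {|i>_E} gives Kraus operators K_i = <i|_E U |0>_E.
Number of Kraus operators = dim(H_env) = d_env
= 4

4


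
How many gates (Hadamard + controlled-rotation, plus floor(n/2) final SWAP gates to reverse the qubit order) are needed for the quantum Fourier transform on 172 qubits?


Hadamard gates: 172
Controlled rotations: n*(n-1)/2 = 172*171/2 = 14706
SWAP gates: floor(n/2) = floor(172/2) = 86
Total = 172 + 14706 + 86
= 14964

14964


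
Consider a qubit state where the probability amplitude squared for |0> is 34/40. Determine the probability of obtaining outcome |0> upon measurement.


|alpha|^2 = 34/40 = 0.8500
|beta|^2 = 1 - 34/40 = 6/40 = 0.1500
P(|0>) = |alpha|^2 = 0.8500

0.8500


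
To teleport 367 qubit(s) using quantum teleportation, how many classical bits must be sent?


Quantum teleportation requires 2 classical bits per qubit teleported.
367 qubit(s) -> 2 * 367 = 734 classical bits

734


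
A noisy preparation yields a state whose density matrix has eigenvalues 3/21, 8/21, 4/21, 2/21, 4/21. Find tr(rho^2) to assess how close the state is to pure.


tr(rho^2) = sum of eigenvalues squared
= (3/21)^2 + (8/21)^2 + (4/21)^2 + (2/21)^2 + (4/21)^2
= (9 + 64 + 16 + 4 + 16) / 441
= 109/441
= 0.2472

0.2472


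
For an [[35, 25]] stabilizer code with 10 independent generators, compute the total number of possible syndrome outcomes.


Each stabilizer generator gives a binary (+1 or -1) measurement outcome.
With 10 independent generators:
Total syndromes = 2^10
= 1024

1024


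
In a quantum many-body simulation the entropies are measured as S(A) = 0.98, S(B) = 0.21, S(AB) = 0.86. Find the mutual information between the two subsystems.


I(A:B) = S(A) + S(B) - S(AB)
= 0.98 + 0.21 - 0.86
= 0.3300

0.3300


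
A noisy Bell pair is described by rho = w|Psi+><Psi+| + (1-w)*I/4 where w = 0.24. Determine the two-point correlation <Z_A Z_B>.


|Psi+> = (|01> + |10>)/sqrt(2)
For the pure Bell state, <Z_A Z_B> = -1 (Bell-state Pauli correlator).
The maximally-mixed part I/4 has tr(I/4 * P tensor P) = 0 for any traceless Pauli P.
So <Z_A Z_B>_rho = w * (-1) + (1 - w) * 0
= 0.24 * (-1)
= -0.2400

-0.2400


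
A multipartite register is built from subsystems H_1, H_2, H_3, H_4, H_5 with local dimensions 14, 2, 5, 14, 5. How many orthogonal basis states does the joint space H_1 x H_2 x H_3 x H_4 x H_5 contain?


dim(H_1 x H_2 x H_3 x H_4 x H_5) = 14 * 2 * 5 * 14 * 5
= 28 * 5 * 14 * 5
= 140 * 14 * 5
= 1960 * 5
= 9800

9800


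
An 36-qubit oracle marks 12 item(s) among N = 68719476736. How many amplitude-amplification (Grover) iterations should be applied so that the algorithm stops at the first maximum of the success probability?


After j Grover iterations the success probability is P(j) = sin^2((2j+1)*theta), where sin(theta) = sqrt(k/N).
N = 2^36 = 68719476736, k = 12
sin(theta) = sqrt(k/N) = 1.321449896e-05
theta = arcsin(sqrt(k/N)) = 1.321449896e-05 rad
P(j) reaches its first maximum when (2j+1)*theta is as close as possible to pi/2, i.e. j = round(pi/(4*theta) - 1/2).
pi/(4*theta) - 1/2 = 59434.0776
(For comparison, the common estimate pi/4 * sqrt(N/k) = 59434.5776; the exact maximiser is used here.)
Optimal iterations = 59434

59434


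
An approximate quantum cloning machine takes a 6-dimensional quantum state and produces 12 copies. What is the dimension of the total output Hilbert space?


Output space = H^(tensor 12) where dim(H) = 6
dim = 6^12
= 36 (after 2 factors)
= 216 (after 3 factors)
= 1296 (after 4 factors)
= 7776 (after 5 factors)
= 46656 (after 6 factors)
= 279936 (after 7 factors)
= 1679616 (after 8 factors)
= 10077696 (after 9 factors)
= 60466176 (after 10 factors)
= 362797056 (after 11 factors)
= 2176782336 (after 12 factors)
= 2176782336

2176782336


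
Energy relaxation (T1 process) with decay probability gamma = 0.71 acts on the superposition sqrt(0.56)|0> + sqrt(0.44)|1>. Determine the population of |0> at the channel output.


For amplitude damping with parameter gamma on state sqrt(a)|0> + sqrt(b)|1>:
alpha^2 = 0.56, beta^2 = 0.44
P(|0>) = alpha^2 + gamma * beta^2
= 0.56 + 0.71 * 0.44
= 0.56 + 0.3124
= 0.8724

0.8724


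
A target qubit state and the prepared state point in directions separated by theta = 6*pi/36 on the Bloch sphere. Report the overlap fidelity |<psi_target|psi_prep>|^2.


For states separated by angle theta on Bloch sphere:
F = cos^2(theta/2)
theta = 6*pi/36 = 0.5236
theta/2 = 0.2618
cos(theta/2) = 0.9659
F = 0.9330

0.9330


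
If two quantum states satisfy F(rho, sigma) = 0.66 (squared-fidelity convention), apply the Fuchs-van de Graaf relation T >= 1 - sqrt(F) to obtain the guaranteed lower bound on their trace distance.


Fuchs-van de Graaf (squared-fidelity convention): 1 - sqrt(F) <= T <= sqrt(1 - F).
Lower bound: T >= 1 - sqrt(F)
sqrt(F) = sqrt(0.66) = 0.8124
T >= 1 - 0.8124
T >= 0.1876

0.1876
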